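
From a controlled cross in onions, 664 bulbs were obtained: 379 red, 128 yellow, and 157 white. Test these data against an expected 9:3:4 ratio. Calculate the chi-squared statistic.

0.667

Total ratio parts = 16. Expected numbers out of 664:
  red: 664 × 9/16 = 373.5
  yellow: 664 × 3/16 = 124.5
  white: 664 × 4/16 = 166
χ² = Σ (O − E)² / E
  red: (379 − 373.5)² / 373.5 = 0.0810
  yellow: (128 − 124.5)² / 124.5 = 0.0984
  white: (157 − 166)² / 166 = 0.4880
χ² = 0.0810 + 0.0984 + 0.4880 = 0.6674 ≈ 0.667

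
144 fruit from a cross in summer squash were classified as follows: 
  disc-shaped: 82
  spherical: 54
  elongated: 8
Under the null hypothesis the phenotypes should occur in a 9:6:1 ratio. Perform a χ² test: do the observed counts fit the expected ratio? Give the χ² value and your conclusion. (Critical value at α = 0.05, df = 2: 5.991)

The 9:6:1 ratio has 16 parts, so with N = 144 the expected counts are:
  disc-shaped: 144 × 9/16 = 81
  spherical: 144 × 6/16 = 54
  elongated: 144 × 1/16 = 9
χ² = Σ (O − E)² / E
  disc-shaped: (82 − 81)² / 81 = 0.0123
  spherical: (54 − 54)² / 54 = 0.0000
  elongated: (8 − 9)² / 9 = 0.1111
χ² = 0.0123 + 0.0000 + 0.1111 = 0.1234 ≈ 0.123
Degrees of freedom = 3 − 1 = 2; critical value at α = 0.05 is 5.991.
Since 0.123 < 5.991, we fail to reject the null hypothesis — the data are consistent with the 9:6:1 ratio.

0.123; consistent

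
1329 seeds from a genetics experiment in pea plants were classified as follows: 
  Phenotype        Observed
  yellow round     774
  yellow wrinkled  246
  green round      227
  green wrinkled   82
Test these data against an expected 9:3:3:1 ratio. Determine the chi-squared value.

Under the 9:3:3:1 hypothesis (Σ ratio = 16, N = 1329):
  yellow round: 1329 × 9/16 = 747.5625
  yellow wrinkled: 1329 × 3/16 = 249.1875
  green round: 1329 × 3/16 = 249.1875
  green wrinkled: 1329 × 1/16 = 83.0625
χ² = Σ (O − E)² / E
  yellow round: (774 − 747.5625)² / 747.5625 = 0.9350
  yellow wrinkled: (246 − 249.1875)² / 249.1875 = 0.0408
  green round: (227 − 249.1875)² / 249.1875 = 1.9756
  green wrinkled: (82 − 83.0625)² / 83.0625 = 0.0136
χ² = 0.9350 + 0.0408 + 1.9756 + 0.0136 = 2.965

2.965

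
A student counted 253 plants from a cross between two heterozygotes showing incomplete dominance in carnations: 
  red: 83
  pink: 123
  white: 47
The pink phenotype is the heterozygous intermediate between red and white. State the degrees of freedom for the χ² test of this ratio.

2

With incomplete dominance, a heterozygote × heterozygote cross gives a 1:2:1 phenotypic ratio.
A goodness-of-fit test with 3 phenotype classes has df = 3 − 1 = 2.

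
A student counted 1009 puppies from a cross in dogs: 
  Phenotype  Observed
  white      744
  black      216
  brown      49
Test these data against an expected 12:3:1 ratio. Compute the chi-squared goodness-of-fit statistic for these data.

7.151

Under the 12:3:1 hypothesis (Σ ratio = 16, N = 1009):
  white: 1009 × 12/16 = 756.75
  black: 1009 × 3/16 = 189.1875
  brown: 1009 × 1/16 = 63.0625
χ² = Σ (O − E)² / E
  white: (744 − 756.75)² / 756.75 = 0.2148
  black: (216 − 189.1875)² / 189.1875 = 3.8000
  brown: (49 − 63.0625)² / 63.0625 = 3.1358
χ² = 0.2148 + 3.8000 + 3.1358 = 7.1506 ≈ 7.151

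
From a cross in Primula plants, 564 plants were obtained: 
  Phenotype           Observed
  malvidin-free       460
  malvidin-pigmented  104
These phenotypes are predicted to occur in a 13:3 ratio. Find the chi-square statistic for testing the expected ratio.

Under the 13:3 hypothesis (Σ ratio = 16, N = 564):
  malvidin-free: 564 × 13/16 = 458.25
  malvidin-pigmented: 564 × 3/16 = 105.75
χ² = Σ (O − E)² / E
  malvidin-free: (460 − 458.25)² / 458.25 = 0.0067
  malvidin-pigmented: (104 − 105.75)² / 105.75 = 0.0290
χ² = 0.0067 + 0.0290 = 0.0357 ≈ 0.036

0.036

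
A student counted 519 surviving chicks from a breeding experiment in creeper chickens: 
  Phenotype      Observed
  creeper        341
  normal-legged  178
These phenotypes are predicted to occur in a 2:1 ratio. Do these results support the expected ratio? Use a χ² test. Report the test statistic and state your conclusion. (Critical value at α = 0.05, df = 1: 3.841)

0.217; consistent

Under the 2:1 hypothesis (Σ ratio = 3, N = 519):
  creeper: 519 × 2/3 = 346
  normal-legged: 519 × 1/3 = 173
χ² = Σ (O − E)² / E
  creeper: (341 − 346)² / 346 = 0.0723
  normal-legged: (178 − 173)² / 173 = 0.1445
χ² = 0.0723 + 0.1445 = 0.2168 ≈ 0.217
Degrees of freedom = 2 − 1 = 1; critical value at α = 0.05 is 3.841.
Since 0.217 < 3.841, we fail to reject the null hypothesis — the data are consistent with the 2:1 ratio.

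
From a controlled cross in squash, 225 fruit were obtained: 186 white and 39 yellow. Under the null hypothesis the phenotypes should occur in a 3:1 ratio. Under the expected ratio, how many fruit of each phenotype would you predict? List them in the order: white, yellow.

Expected counts for N = 225 under a 3:1 ratio (total parts = 4):
  white: 225 × 3/4 = 168.75
  yellow: 225 × 1/4 = 56.25

168.75, 56.25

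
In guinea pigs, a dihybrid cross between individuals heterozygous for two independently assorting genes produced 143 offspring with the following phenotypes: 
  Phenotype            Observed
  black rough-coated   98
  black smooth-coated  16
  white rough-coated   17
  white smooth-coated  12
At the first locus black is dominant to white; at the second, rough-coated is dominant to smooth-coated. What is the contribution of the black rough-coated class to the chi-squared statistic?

A dihybrid F₂ with independent assortment and complete dominance at both loci gives a 9:3:3:1 phenotypic ratio.
Total ratio parts = 16. Expected numbers out of 143:
  black rough-coated: 143 × 9/16 = 80.4375
  black smooth-coated: 143 × 3/16 = 26.8125
  white rough-coated: 143 × 3/16 = 26.8125
  white smooth-coated: 143 × 1/16 = 8.9375
Contribution of black rough-coated: (98 − 80.4375)² / 80.4375 = 3.8345

3.835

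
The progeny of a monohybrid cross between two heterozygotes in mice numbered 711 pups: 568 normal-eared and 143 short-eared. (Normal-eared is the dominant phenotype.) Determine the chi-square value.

For a monohybrid cross between heterozygotes with complete dominance, the expected phenotypic ratio is 3:1.
Expected counts for N = 711 under a 3:1 ratio (total parts = 4):
  normal-eared: 711 × 3/4 = 533.25
  short-eared: 711 × 1/4 = 177.75
χ² = Σ (O − E)² / E
  normal-eared: (568 − 533.25)² / 533.25 = 2.2645
  short-eared: (143 − 177.75)² / 177.75 = 6.7936
χ² = 2.2645 + 6.7936 = 9.0581 ≈ 9.058

9.058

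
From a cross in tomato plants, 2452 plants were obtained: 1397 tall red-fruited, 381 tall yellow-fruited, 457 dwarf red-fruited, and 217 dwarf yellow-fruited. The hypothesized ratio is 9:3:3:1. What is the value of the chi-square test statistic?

40.253

The 9:3:3:1 ratio has 16 parts, so with N = 2452 the expected counts are:
  tall red-fruited: 2452 × 9/16 = 1379.25
  tall yellow-fruited: 2452 × 3/16 = 459.75
  dwarf red-fruited: 2452 × 3/16 = 459.75
  dwarf yellow-fruited: 2452 × 1/16 = 153.25
χ² = Σ (O − E)² / E
  tall red-fruited: (1397 − 1379.25)² / 1379.25 = 0.2284
  tall yellow-fruited: (381 − 459.75)² / 459.75 = 13.4890
  dwarf red-fruited: (457 − 459.75)² / 459.75 = 0.0164
  dwarf yellow-fruited: (217 − 153.25)² / 153.25 = 26.5192
χ² = 0.2284 + 13.4890 + 0.0164 + 26.5192 = 40.253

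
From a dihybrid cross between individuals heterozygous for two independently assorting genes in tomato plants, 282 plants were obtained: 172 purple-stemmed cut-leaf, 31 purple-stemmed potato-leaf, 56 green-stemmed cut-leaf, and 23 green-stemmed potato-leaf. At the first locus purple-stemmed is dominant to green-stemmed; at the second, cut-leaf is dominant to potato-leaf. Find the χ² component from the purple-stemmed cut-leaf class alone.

A dihybrid F₂ with independent assortment and complete dominance at both loci gives a 9:3:3:1 phenotypic ratio.
Expected counts for N = 282 under a 9:3:3:1 ratio (total parts = 16):
  purple-stemmed cut-leaf: 282 × 9/16 = 158.625
  purple-stemmed potato-leaf: 282 × 3/16 = 52.875
  green-stemmed cut-leaf: 282 × 3/16 = 52.875
  green-stemmed potato-leaf: 282 × 1/16 = 17.625
Contribution of purple-stemmed cut-leaf: (172 − 158.625)² / 158.625 = 1.1278

1.128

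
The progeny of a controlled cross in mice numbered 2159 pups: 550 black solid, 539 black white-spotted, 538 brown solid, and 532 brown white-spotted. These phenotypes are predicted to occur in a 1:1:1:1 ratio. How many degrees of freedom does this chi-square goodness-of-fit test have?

A goodness-of-fit test with 4 phenotype classes has df = 4 − 1 = 3.

3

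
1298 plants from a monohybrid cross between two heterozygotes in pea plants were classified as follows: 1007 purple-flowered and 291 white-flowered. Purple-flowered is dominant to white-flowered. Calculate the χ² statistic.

For a monohybrid cross between heterozygotes with complete dominance, the expected phenotypic ratio is 3:1.
Expected counts for N = 1298 under a 3:1 ratio (total parts = 4):
  purple-flowered: 1298 × 3/4 = 973.5
  white-flowered: 1298 × 1/4 = 324.5
χ² = Σ (O − E)² / E
  purple-flowered: (1007 − 973.5)² / 973.5 = 1.1528
  white-flowered: (291 − 324.5)² / 324.5 = 3.4584
χ² = 1.1528 + 3.4584 = 4.6112 ≈ 4.611

4.611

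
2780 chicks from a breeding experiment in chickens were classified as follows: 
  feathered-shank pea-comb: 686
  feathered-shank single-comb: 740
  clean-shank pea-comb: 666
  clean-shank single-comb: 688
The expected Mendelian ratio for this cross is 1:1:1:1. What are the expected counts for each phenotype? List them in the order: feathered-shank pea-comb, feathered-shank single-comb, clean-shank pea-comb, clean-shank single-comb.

Total ratio parts = 4. Expected numbers out of 2780:
  feathered-shank pea-comb: 2780 × 1/4 = 695
  feathered-shank single-comb: 2780 × 1/4 = 695
  clean-shank pea-comb: 2780 × 1/4 = 695
  clean-shank single-comb: 2780 × 1/4 = 695

695, 695, 695, 695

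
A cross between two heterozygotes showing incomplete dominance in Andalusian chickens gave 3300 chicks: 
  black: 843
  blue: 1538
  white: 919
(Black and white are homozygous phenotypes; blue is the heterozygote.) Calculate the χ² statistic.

18.705

With incomplete dominance, a heterozygote × heterozygote cross gives a 1:2:1 phenotypic ratio.
Under the 1:2:1 hypothesis (Σ ratio = 4, N = 3300):
  black: 3300 × 1/4 = 825
  blue: 3300 × 2/4 = 1650
  white: 3300 × 1/4 = 825
χ² = Σ (O − E)² / E
  black: (843 − 825)² / 825 = 0.3927
  blue: (1538 − 1650)² / 1650 = 7.6024
  white: (919 − 825)² / 825 = 10.7103
χ² = 0.3927 + 7.6024 + 10.7103 = 18.7054 ≈ 18.705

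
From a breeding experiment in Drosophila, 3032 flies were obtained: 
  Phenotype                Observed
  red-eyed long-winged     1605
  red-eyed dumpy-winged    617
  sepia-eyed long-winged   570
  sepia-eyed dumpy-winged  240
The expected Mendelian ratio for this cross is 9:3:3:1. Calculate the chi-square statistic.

23.522

Expected counts for N = 3032 under a 9:3:3:1 ratio (total parts = 16):
  red-eyed long-winged: 3032 × 9/16 = 1705.5
  red-eyed dumpy-winged: 3032 × 3/16 = 568.5
  sepia-eyed long-winged: 3032 × 3/16 = 568.5
  sepia-eyed dumpy-winged: 3032 × 1/16 = 189.5
χ² = Σ (O − E)² / E
  red-eyed long-winged: (1605 − 1705.5)² / 1705.5 = 5.9222
  red-eyed dumpy-winged: (617 − 568.5)² / 568.5 = 4.1376
  sepia-eyed long-winged: (570 − 568.5)² / 568.5 = 0.0040
  sepia-eyed dumpy-winged: (240 − 189.5)² / 189.5 = 13.4578
χ² = 5.9222 + 4.1376 + 0.0040 + 13.4578 = 23.5216 ≈ 23.522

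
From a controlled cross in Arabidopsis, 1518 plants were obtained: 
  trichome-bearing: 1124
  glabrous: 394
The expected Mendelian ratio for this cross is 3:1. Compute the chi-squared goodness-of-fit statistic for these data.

0.739

The 3:1 ratio has 4 parts, so with N = 1518 the expected counts are:
  trichome-bearing: 1518 × 3/4 = 1138.5
  glabrous: 1518 × 1/4 = 379.5
χ² = Σ (O − E)² / E
  trichome-bearing: (1124 − 1138.5)² / 1138.5 = 0.1847
  glabrous: (394 − 379.5)² / 379.5 = 0.5540
χ² = 0.1847 + 0.5540 = 0.7387 ≈ 0.739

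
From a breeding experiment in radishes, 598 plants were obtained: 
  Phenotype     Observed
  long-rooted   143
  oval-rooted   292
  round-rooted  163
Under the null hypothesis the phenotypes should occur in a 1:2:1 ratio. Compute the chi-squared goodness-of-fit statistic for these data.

1.666

The 1:2:1 ratio has 4 parts, so with N = 598 the expected counts are:
  long-rooted: 598 × 1/4 = 149.5
  oval-rooted: 598 × 2/4 = 299
  round-rooted: 598 × 1/4 = 149.5
χ² = Σ (O − E)² / E
  long-rooted: (143 − 149.5)² / 149.5 = 0.2826
  oval-rooted: (292 − 299)² / 299 = 0.1639
  round-rooted: (163 − 149.5)² / 149.5 = 1.2191
χ² = 0.2826 + 0.1639 + 1.2191 = 1.6656 ≈ 1.666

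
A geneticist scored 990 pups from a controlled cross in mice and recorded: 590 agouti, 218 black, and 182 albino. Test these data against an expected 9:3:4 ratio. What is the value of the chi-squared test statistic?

24.951

Under the 9:3:4 hypothesis (Σ ratio = 16, N = 990):
  agouti: 990 × 9/16 = 556.875
  black: 990 × 3/16 = 185.625
  albino: 990 × 4/16 = 247.5
χ² = Σ (O − E)² / E
  agouti: (590 − 556.875)² / 556.875 = 1.9704
  black: (218 − 185.625)² / 185.625 = 5.6465
  albino: (182 − 247.5)² / 247.5 = 17.3343
χ² = 1.9704 + 5.6465 + 17.3343 = 24.9512 ≈ 24.951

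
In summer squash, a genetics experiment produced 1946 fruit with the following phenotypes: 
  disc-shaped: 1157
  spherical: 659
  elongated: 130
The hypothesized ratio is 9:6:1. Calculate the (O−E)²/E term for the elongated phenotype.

Expected counts for N = 1946 under a 9:6:1 ratio (total parts = 16):
  disc-shaped: 1946 × 9/16 = 1094.625
  spherical: 1946 × 6/16 = 729.75
  elongated: 1946 × 1/16 = 121.625
Contribution of elongated: (130 − 121.625)² / 121.625 = 0.5767

0.577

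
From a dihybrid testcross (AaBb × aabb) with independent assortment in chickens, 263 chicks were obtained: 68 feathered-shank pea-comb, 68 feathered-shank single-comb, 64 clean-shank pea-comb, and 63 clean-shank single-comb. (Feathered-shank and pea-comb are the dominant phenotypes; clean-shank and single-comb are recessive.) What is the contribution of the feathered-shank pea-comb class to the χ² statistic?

A dihybrid testcross with independent assortment gives a 1:1:1:1 ratio.
Total ratio parts = 4. Expected numbers out of 263:
  feathered-shank pea-comb: 263 × 1/4 = 65.75
  feathered-shank single-comb: 263 × 1/4 = 65.75
  clean-shank pea-comb: 263 × 1/4 = 65.75
  clean-shank single-comb: 263 × 1/4 = 65.75
Contribution of feathered-shank pea-comb: (68 − 65.75)² / 65.75 = 0.0770

0.077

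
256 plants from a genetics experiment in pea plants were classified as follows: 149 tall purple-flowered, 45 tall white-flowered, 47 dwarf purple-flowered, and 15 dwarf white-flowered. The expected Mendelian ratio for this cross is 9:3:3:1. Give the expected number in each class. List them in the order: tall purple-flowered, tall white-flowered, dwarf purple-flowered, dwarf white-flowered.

The 9:3:3:1 ratio has 16 parts, so with N = 256 the expected counts are:
  tall purple-flowered: 256 × 9/16 = 144
  tall white-flowered: 256 × 3/16 = 48
  dwarf purple-flowered: 256 × 3/16 = 48
  dwarf white-flowered: 256 × 1/16 = 16

144, 48, 48, 16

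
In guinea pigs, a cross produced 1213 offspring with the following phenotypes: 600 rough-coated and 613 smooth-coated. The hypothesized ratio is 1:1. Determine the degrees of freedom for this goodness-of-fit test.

A goodness-of-fit test with 2 phenotype classes has df = 2 − 1 = 1.

1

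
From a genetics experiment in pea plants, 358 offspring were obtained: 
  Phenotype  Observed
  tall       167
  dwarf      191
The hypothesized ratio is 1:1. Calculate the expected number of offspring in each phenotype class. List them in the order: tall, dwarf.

Total ratio parts = 2. Expected numbers out of 358:
  tall: 358 × 1/2 = 179
  dwarf: 358 × 1/2 = 179

179, 179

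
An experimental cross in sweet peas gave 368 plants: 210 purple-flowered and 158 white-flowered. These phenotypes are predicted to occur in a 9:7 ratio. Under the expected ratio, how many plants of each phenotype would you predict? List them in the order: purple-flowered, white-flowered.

207, 161

Under the 9:7 hypothesis (Σ ratio = 16, N = 368):
  purple-flowered: 368 × 9/16 = 207
  white-flowered: 368 × 7/16 = 161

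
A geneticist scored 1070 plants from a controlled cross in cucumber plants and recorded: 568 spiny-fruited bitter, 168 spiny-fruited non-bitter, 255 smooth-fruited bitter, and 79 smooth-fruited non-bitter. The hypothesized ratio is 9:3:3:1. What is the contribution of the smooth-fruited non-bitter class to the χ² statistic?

The 9:3:3:1 ratio has 16 parts, so with N = 1070 the expected counts are:
  spiny-fruited bitter: 1070 × 9/16 = 601.875
  spiny-fruited non-bitter: 1070 × 3/16 = 200.625
  smooth-fruited bitter: 1070 × 3/16 = 200.625
  smooth-fruited non-bitter: 1070 × 1/16 = 66.875
Contribution of smooth-fruited non-bitter: (79 − 66.875)² / 66.875 = 2.1984

2.198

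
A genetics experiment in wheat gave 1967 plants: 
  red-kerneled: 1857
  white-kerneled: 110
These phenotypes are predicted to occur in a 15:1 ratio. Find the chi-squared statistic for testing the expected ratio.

1.452

Total ratio parts = 16. Expected numbers out of 1967:
  red-kerneled: 1967 × 15/16 = 1844.0625
  white-kerneled: 1967 × 1/16 = 122.9375
χ² = Σ (O − E)² / E
  red-kerneled: (1857 − 1844.0625)² / 1844.0625 = 0.0908
  white-kerneled: (110 − 122.9375)² / 122.9375 = 1.3615
χ² = 0.0908 + 1.3615 = 1.4523 ≈ 1.452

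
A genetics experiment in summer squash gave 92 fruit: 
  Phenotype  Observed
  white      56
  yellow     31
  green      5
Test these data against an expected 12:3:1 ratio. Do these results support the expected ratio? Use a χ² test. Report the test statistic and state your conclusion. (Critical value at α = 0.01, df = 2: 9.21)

Expected counts for N = 92 under a 12:3:1 ratio (total parts = 16):
  white: 92 × 12/16 = 69
  yellow: 92 × 3/16 = 17.25
  green: 92 × 1/16 = 5.75
χ² = Σ (O − E)² / E
  white: (56 − 69)² / 69 = 2.4493
  yellow: (31 − 17.25)² / 17.25 = 10.9601
  green: (5 − 5.75)² / 5.75 = 0.0978
χ² = 2.4493 + 10.9601 + 0.0978 = 13.5072 ≈ 13.507
Degrees of freedom = 3 − 1 = 2; critical value at α = 0.01 is 9.21.
Since 13.507 > 9.21, we reject the null hypothesis — the data do not fit the 12:3:1 ratio.

13.507; not consistent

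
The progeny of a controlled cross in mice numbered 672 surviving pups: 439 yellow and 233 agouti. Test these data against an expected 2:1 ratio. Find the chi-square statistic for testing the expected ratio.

0.542

Under the 2:1 hypothesis (Σ ratio = 3, N = 672):
  yellow: 672 × 2/3 = 448
  agouti: 672 × 1/3 = 224
χ² = Σ (O − E)² / E
  yellow: (439 − 448)² / 448 = 0.1808
  agouti: (233 − 224)² / 224 = 0.3616
χ² = 0.1808 + 0.3616 = 0.5424 ≈ 0.542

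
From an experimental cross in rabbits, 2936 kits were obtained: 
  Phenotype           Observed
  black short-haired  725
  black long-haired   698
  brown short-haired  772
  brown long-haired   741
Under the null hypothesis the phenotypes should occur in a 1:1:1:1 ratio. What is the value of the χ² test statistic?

Total ratio parts = 4. Expected numbers out of 2936:
  black short-haired: 2936 × 1/4 = 734
  black long-haired: 2936 × 1/4 = 734
  brown short-haired: 2936 × 1/4 = 734
  brown long-haired: 2936 × 1/4 = 734
χ² = Σ (O − E)² / E
  black short-haired: (725 − 734)² / 734 = 0.1104
  black long-haired: (698 − 734)² / 734 = 1.7657
  brown short-haired: (772 − 734)² / 734 = 1.9673
  brown long-haired: (741 − 734)² / 734 = 0.0668
χ² = 0.1104 + 1.7657 + 1.9673 + 0.0668 = 3.9102 ≈ 3.910

3.910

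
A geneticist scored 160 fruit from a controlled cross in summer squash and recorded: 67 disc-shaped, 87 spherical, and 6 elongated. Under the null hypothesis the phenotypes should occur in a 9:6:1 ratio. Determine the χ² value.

19.628

Under the 9:6:1 hypothesis (Σ ratio = 16, N = 160):
  disc-shaped: 160 × 9/16 = 90
  spherical: 160 × 6/16 = 60
  elongated: 160 × 1/16 = 10
χ² = Σ (O − E)² / E
  disc-shaped: (67 − 90)² / 90 = 5.8778
  spherical: (87 − 60)² / 60 = 12.1500
  elongated: (6 − 10)² / 10 = 1.6000
χ² = 5.8778 + 12.1500 + 1.6000 = 19.6278 ≈ 19.628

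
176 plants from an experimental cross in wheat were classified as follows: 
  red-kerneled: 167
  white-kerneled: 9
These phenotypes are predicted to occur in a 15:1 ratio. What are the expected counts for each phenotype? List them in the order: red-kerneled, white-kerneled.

165, 11

Expected counts for N = 176 under a 15:1 ratio (total parts = 16):
  red-kerneled: 176 × 15/16 = 165
  white-kerneled: 176 × 1/16 = 11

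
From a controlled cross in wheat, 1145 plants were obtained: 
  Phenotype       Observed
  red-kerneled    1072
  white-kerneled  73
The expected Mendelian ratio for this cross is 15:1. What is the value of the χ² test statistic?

Under the 15:1 hypothesis (Σ ratio = 16, N = 1145):
  red-kerneled: 1145 × 15/16 = 1073.4375
  white-kerneled: 1145 × 1/16 = 71.5625
χ² = Σ (O − E)² / E
  red-kerneled: (1072 − 1073.4375)² / 1073.4375 = 0.0019
  white-kerneled: (73 − 71.5625)² / 71.5625 = 0.0289
χ² = 0.0019 + 0.0289 = 0.0308 ≈ 0.031

0.031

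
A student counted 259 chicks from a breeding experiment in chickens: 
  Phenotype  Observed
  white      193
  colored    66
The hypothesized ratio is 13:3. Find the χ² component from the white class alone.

Total ratio parts = 16. Expected numbers out of 259:
  white: 259 × 13/16 = 210.4375
  colored: 259 × 3/16 = 48.5625
Contribution of white: (193 − 210.4375)² / 210.4375 = 1.4449

1.445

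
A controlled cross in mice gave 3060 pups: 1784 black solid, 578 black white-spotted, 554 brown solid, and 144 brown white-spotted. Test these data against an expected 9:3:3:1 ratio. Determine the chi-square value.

14.672

The 9:3:3:1 ratio has 16 parts, so with N = 3060 the expected counts are:
  black solid: 3060 × 9/16 = 1721.25
  black white-spotted: 3060 × 3/16 = 573.75
  brown solid: 3060 × 3/16 = 573.75
  brown white-spotted: 3060 × 1/16 = 191.25
χ² = Σ (O − E)² / E
  black solid: (1784 − 1721.25)² / 1721.25 = 2.2876
  black white-spotted: (578 − 573.75)² / 573.75 = 0.0315
  brown solid: (554 − 573.75)² / 573.75 = 0.6798
  brown white-spotted: (144 − 191.25)² / 191.25 = 11.6735
χ² = 2.2876 + 0.0315 + 0.6798 + 11.6735 = 14.6724 ≈ 14.672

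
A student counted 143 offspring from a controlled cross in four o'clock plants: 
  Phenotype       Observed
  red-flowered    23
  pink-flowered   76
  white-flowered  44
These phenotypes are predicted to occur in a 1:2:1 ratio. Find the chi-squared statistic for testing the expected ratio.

6.734

The 1:2:1 ratio has 4 parts, so with N = 143 the expected counts are:
  red-flowered: 143 × 1/4 = 35.75
  pink-flowered: 143 × 2/4 = 71.5
  white-flowered: 143 × 1/4 = 35.75
χ² = Σ (O − E)² / E
  red-flowered: (23 − 35.75)² / 35.75 = 4.5472
  pink-flowered: (76 − 71.5)² / 71.5 = 0.2832
  white-flowered: (44 − 35.75)² / 35.75 = 1.9038
χ² = 4.5472 + 0.2832 + 1.9038 = 6.7342 ≈ 6.734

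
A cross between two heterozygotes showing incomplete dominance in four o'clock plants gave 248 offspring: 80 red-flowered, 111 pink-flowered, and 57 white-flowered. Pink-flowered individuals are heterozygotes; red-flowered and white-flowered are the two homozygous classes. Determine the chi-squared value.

With incomplete dominance, a heterozygote × heterozygote cross gives a 1:2:1 phenotypic ratio.
Expected counts for N = 248 under a 1:2:1 ratio (total parts = 4):
  red-flowered: 248 × 1/4 = 62
  pink-flowered: 248 × 2/4 = 124
  white-flowered: 248 × 1/4 = 62
χ² = Σ (O − E)² / E
  red-flowered: (80 − 62)² / 62 = 5.2258
  pink-flowered: (111 − 124)² / 124 = 1.3629
  white-flowered: (57 − 62)² / 62 = 0.4032
χ² = 5.2258 + 1.3629 + 0.4032 = 6.9919 ≈ 6.992

6.992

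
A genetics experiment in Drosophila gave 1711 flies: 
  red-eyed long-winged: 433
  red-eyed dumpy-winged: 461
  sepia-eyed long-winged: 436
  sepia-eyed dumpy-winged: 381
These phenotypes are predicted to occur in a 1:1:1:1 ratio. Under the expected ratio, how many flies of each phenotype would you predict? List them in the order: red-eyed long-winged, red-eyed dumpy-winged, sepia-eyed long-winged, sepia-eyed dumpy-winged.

427.75, 427.75, 427.75, 427.75

Under the 1:1:1:1 hypothesis (Σ ratio = 4, N = 1711):
  red-eyed long-winged: 1711 × 1/4 = 427.75
  red-eyed dumpy-winged: 1711 × 1/4 = 427.75
  sepia-eyed long-winged: 1711 × 1/4 = 427.75
  sepia-eyed dumpy-winged: 1711 × 1/4 = 427.75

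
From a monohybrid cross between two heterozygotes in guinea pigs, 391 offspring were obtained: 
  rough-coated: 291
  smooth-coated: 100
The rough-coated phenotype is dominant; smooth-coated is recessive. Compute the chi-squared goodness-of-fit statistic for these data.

0.069

For a monohybrid cross between heterozygotes with complete dominance, the expected phenotypic ratio is 3:1.
Expected counts for N = 391 under a 3:1 ratio (total parts = 4):
  rough-coated: 391 × 3/4 = 293.25
  smooth-coated: 391 × 1/4 = 97.75
χ² = Σ (O − E)² / E
  rough-coated: (291 − 293.25)² / 293.25 = 0.0173
  smooth-coated: (100 − 97.75)² / 97.75 = 0.0518
χ² = 0.0173 + 0.0518 = 0.0691 ≈ 0.069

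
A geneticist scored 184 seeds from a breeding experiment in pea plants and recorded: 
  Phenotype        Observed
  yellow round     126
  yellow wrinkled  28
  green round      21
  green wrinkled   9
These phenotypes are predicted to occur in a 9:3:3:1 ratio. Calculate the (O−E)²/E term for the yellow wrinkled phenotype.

1.225

The 9:3:3:1 ratio has 16 parts, so with N = 184 the expected counts are:
  yellow round: 184 × 9/16 = 103.5
  yellow wrinkled: 184 × 3/16 = 34.5
  green round: 184 × 3/16 = 34.5
  green wrinkled: 184 × 1/16 = 11.5
Contribution of yellow wrinkled: (28 − 34.5)² / 34.5 = 1.2246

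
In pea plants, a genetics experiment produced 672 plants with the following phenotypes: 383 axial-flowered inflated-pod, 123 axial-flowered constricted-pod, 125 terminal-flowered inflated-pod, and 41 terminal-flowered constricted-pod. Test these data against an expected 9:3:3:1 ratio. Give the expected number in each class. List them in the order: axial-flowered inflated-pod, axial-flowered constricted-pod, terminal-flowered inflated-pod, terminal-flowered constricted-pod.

Total ratio parts = 16. Expected numbers out of 672:
  axial-flowered inflated-pod: 672 × 9/16 = 378
  axial-flowered constricted-pod: 672 × 3/16 = 126
  terminal-flowered inflated-pod: 672 × 3/16 = 126
  terminal-flowered constricted-pod: 672 × 1/16 = 42

378, 126, 126, 42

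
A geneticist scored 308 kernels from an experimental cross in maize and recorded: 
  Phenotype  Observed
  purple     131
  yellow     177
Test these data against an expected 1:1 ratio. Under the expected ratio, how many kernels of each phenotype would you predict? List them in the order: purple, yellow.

Total ratio parts = 2. Expected numbers out of 308:
  purple: 308 × 1/2 = 154
  yellow: 308 × 1/2 = 154

154, 154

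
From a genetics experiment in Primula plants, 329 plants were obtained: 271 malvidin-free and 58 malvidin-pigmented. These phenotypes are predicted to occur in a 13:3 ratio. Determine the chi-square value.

Expected counts for N = 329 under a 13:3 ratio (total parts = 16):
  malvidin-free: 329 × 13/16 = 267.3125
  malvidin-pigmented: 329 × 3/16 = 61.6875
χ² = Σ (O − E)² / E
  malvidin-free: (271 − 267.3125)² / 267.3125 = 0.0509
  malvidin-pigmented: (58 − 61.6875)² / 61.6875 = 0.2204
χ² = 0.0509 + 0.2204 = 0.2713 ≈ 0.271

0.271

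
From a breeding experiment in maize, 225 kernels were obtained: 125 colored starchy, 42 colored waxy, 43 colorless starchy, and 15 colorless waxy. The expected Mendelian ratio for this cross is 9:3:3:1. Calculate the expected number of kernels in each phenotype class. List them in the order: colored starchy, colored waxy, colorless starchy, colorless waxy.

Expected counts for N = 225 under a 9:3:3:1 ratio (total parts = 16):
  colored starchy: 225 × 9/16 = 126.5625
  colored waxy: 225 × 3/16 = 42.1875
  colorless starchy: 225 × 3/16 = 42.1875
  colorless waxy: 225 × 1/16 = 14.0625

126.5625, 42.1875, 42.1875, 14.0625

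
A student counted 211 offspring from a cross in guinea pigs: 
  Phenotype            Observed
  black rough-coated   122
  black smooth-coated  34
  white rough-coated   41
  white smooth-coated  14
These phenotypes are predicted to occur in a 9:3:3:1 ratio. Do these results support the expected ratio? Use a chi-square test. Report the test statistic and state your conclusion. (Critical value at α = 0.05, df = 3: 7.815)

0.977; consistent

Total ratio parts = 16. Expected numbers out of 211:
  black rough-coated: 211 × 9/16 = 118.6875
  black smooth-coated: 211 × 3/16 = 39.5625
  white rough-coated: 211 × 3/16 = 39.5625
  white smooth-coated: 211 × 1/16 = 13.1875
χ² = Σ (O − E)² / E
  black rough-coated: (122 − 118.6875)² / 118.6875 = 0.0924
  black smooth-coated: (34 − 39.5625)² / 39.5625 = 0.7821
  white rough-coated: (41 − 39.5625)² / 39.5625 = 0.0522
  white smooth-coated: (14 − 13.1875)² / 13.1875 = 0.0501
χ² = 0.0924 + 0.7821 + 0.0522 + 0.0501 = 0.9768 ≈ 0.977
Degrees of freedom = 4 − 1 = 3; critical value at α = 0.05 is 7.815.
Since 0.977 < 7.815, we fail to reject the null hypothesis — the data are consistent with the 9:3:3:1 ratio.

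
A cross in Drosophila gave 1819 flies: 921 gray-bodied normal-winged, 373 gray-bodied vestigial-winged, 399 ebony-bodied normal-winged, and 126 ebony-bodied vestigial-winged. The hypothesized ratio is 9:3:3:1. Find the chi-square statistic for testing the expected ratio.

24.372

Under the 9:3:3:1 hypothesis (Σ ratio = 16, N = 1819):
  gray-bodied normal-winged: 1819 × 9/16 = 1023.1875
  gray-bodied vestigial-winged: 1819 × 3/16 = 341.0625
  ebony-bodied normal-winged: 1819 × 3/16 = 341.0625
  ebony-bodied vestigial-winged: 1819 × 1/16 = 113.6875
χ² = Σ (O − E)² / E
  gray-bodied normal-winged: (921 − 1023.1875)² / 1023.1875 = 10.2056
  gray-bodied vestigial-winged: (373 − 341.0625)² / 341.0625 = 2.9907
  ebony-bodied normal-winged: (399 − 341.0625)² / 341.0625 = 9.8420
  ebony-bodied vestigial-winged: (126 − 113.6875)² / 113.6875 = 1.3335
χ² = 10.2056 + 2.9907 + 9.8420 + 1.3335 = 24.3718 ≈ 24.372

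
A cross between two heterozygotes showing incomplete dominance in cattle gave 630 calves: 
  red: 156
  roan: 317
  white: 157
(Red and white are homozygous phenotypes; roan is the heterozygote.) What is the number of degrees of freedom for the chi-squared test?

2

With incomplete dominance, a heterozygote × heterozygote cross gives a 1:2:1 phenotypic ratio.
A goodness-of-fit test with 3 phenotype classes has df = 3 − 1 = 2.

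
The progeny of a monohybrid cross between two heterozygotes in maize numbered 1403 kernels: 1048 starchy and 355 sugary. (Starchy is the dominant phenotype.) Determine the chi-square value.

For a monohybrid cross between heterozygotes with complete dominance, the expected phenotypic ratio is 3:1.
Total ratio parts = 4. Expected numbers out of 1403:
  starchy: 1403 × 3/4 = 1052.25
  sugary: 1403 × 1/4 = 350.75
χ² = Σ (O − E)² / E
  starchy: (1048 − 1052.25)² / 1052.25 = 0.0172
  sugary: (355 − 350.75)² / 350.75 = 0.0515
χ² = 0.0172 + 0.0515 = 0.0687 ≈ 0.069

0.069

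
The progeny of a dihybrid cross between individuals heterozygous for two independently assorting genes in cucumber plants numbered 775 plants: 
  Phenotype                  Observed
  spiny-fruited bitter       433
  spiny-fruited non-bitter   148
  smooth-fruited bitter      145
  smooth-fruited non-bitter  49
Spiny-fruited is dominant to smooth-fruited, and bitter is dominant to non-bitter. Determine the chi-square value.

A dihybrid F₂ with independent assortment and complete dominance at both loci gives a 9:3:3:1 phenotypic ratio.
Under the 9:3:3:1 hypothesis (Σ ratio = 16, N = 775):
  spiny-fruited bitter: 775 × 9/16 = 435.9375
  spiny-fruited non-bitter: 775 × 3/16 = 145.3125
  smooth-fruited bitter: 775 × 3/16 = 145.3125
  smooth-fruited non-bitter: 775 × 1/16 = 48.4375
χ² = Σ (O − E)² / E
  spiny-fruited bitter: (433 − 435.9375)² / 435.9375 = 0.0198
  spiny-fruited non-bitter: (148 − 145.3125)² / 145.3125 = 0.0497
  smooth-fruited bitter: (145 − 145.3125)² / 145.3125 = 0.0007
  smooth-fruited non-bitter: (49 − 48.4375)² / 48.4375 = 0.0065
χ² = 0.0198 + 0.0497 + 0.0007 + 0.0065 = 0.0767 ≈ 0.077

0.077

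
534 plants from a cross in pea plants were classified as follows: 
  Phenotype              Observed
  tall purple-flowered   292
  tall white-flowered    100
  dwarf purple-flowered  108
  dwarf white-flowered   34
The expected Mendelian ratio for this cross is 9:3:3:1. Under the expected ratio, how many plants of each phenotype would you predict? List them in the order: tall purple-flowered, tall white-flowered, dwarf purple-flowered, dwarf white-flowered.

300.375, 100.125, 100.125, 33.375

Under the 9:3:3:1 hypothesis (Σ ratio = 16, N = 534):
  tall purple-flowered: 534 × 9/16 = 300.375
  tall white-flowered: 534 × 3/16 = 100.125
  dwarf purple-flowered: 534 × 3/16 = 100.125
  dwarf white-flowered: 534 × 1/16 = 33.375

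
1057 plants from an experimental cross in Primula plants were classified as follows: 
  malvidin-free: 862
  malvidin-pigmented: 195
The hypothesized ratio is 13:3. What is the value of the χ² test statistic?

0.063

Expected counts for N = 1057 under a 13:3 ratio (total parts = 16):
  malvidin-free: 1057 × 13/16 = 858.8125
  malvidin-pigmented: 1057 × 3/16 = 198.1875
χ² = Σ (O − E)² / E
  malvidin-free: (862 − 858.8125)² / 858.8125 = 0.0118
  malvidin-pigmented: (195 − 198.1875)² / 198.1875 = 0.0513
χ² = 0.0118 + 0.0513 = 0.0631 ≈ 0.063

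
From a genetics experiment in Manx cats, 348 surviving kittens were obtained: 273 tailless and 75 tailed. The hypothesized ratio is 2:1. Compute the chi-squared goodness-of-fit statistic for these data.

21.737

The 2:1 ratio has 3 parts, so with N = 348 the expected counts are:
  tailless: 348 × 2/3 = 232
  tailed: 348 × 1/3 = 116
χ² = Σ (O − E)² / E
  tailless: (273 − 232)² / 232 = 7.2457
  tailed: (75 − 116)² / 116 = 14.4914
χ² = 7.2457 + 14.4914 = 21.7371 ≈ 21.737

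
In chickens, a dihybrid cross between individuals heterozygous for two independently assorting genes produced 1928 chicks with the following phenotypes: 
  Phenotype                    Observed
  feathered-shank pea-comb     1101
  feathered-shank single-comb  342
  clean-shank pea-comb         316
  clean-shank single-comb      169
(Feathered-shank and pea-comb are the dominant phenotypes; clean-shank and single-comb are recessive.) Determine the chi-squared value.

26.550

A dihybrid F₂ with independent assortment and complete dominance at both loci gives a 9:3:3:1 phenotypic ratio.
Total ratio parts = 16. Expected numbers out of 1928:
  feathered-shank pea-comb: 1928 × 9/16 = 1084.5
  feathered-shank single-comb: 1928 × 3/16 = 361.5
  clean-shank pea-comb: 1928 × 3/16 = 361.5
  clean-shank single-comb: 1928 × 1/16 = 120.5
χ² = Σ (O − E)² / E
  feathered-shank pea-comb: (1101 − 1084.5)² / 1084.5 = 0.2510
  feathered-shank single-comb: (342 − 361.5)² / 361.5 = 1.0519
  clean-shank pea-comb: (316 − 361.5)² / 361.5 = 5.7268
  clean-shank single-comb: (169 − 120.5)² / 120.5 = 19.5207
χ² = 0.2510 + 1.0519 + 5.7268 + 19.5207 = 26.5504 ≈ 26.550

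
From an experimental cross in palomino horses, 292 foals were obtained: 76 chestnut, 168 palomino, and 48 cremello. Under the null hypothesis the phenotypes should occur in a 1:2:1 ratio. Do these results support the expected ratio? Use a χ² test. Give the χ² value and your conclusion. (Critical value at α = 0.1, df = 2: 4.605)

Expected counts for N = 292 under a 1:2:1 ratio (total parts = 4):
  chestnut: 292 × 1/4 = 73
  palomino: 292 × 2/4 = 146
  cremello: 292 × 1/4 = 73
χ² = Σ (O − E)² / E
  chestnut: (76 − 73)² / 73 = 0.1233
  palomino: (168 − 146)² / 146 = 3.3151
  cremello: (48 − 73)² / 73 = 8.5616
χ² = 0.1233 + 3.3151 + 8.5616 = 12.000
Degrees of freedom = 3 − 1 = 2; critical value at α = 0.1 is 4.605.
Since 12.000 > 4.605, we reject the null hypothesis — the data do not fit the 1:2:1 ratio.

12.000; not consistent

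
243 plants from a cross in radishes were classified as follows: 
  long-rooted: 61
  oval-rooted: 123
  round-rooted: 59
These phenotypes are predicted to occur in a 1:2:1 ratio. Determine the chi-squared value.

Total ratio parts = 4. Expected numbers out of 243:
  long-rooted: 243 × 1/4 = 60.75
  oval-rooted: 243 × 2/4 = 121.5
  round-rooted: 243 × 1/4 = 60.75
χ² = Σ (O − E)² / E
  long-rooted: (61 − 60.75)² / 60.75 = 0.0010
  oval-rooted: (123 − 121.5)² / 121.5 = 0.0185
  round-rooted: (59 − 60.75)² / 60.75 = 0.0504
χ² = 0.0010 + 0.0185 + 0.0504 = 0.0699 ≈ 0.070

0.070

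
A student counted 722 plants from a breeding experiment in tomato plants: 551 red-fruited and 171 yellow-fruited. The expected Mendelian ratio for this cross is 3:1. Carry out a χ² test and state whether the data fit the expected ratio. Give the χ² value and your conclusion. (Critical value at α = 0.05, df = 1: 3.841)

Total ratio parts = 4. Expected numbers out of 722:
  red-fruited: 722 × 3/4 = 541.5
  yellow-fruited: 722 × 1/4 = 180.5
χ² = Σ (O − E)² / E
  red-fruited: (551 − 541.5)² / 541.5 = 0.1667
  yellow-fruited: (171 − 180.5)² / 180.5 = 0.5000
χ² = 0.1667 + 0.5000 = 0.6667 ≈ 0.667
Degrees of freedom = 2 − 1 = 1; critical value at α = 0.05 is 3.841.
Since 0.667 < 3.841, we fail to reject the null hypothesis — the data are consistent with the 3:1 ratio.

0.667; consistent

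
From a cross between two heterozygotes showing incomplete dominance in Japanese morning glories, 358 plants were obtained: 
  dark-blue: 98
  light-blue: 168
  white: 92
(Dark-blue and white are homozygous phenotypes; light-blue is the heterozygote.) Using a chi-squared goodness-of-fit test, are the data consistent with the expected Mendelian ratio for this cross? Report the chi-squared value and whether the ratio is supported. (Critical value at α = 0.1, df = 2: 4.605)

1.553; consistent

With incomplete dominance, a heterozygote × heterozygote cross gives a 1:2:1 phenotypic ratio.
Under the 1:2:1 hypothesis (Σ ratio = 4, N = 358):
  dark-blue: 358 × 1/4 = 89.5
  light-blue: 358 × 2/4 = 179
  white: 358 × 1/4 = 89.5
χ² = Σ (O − E)² / E
  dark-blue: (98 − 89.5)² / 89.5 = 0.8073
  light-blue: (168 − 179)² / 179 = 0.6760
  white: (92 − 89.5)² / 89.5 = 0.0698
χ² = 0.8073 + 0.6760 + 0.0698 = 1.5531 ≈ 1.553
Degrees of freedom = 3 − 1 = 2; critical value at α = 0.1 is 4.605.
Since 1.553 < 4.605, we fail to reject the null hypothesis — the data are consistent with the 1:2:1 ratio.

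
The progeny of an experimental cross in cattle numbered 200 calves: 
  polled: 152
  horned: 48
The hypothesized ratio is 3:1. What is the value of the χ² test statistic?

Under the 3:1 hypothesis (Σ ratio = 4, N = 200):
  polled: 200 × 3/4 = 150
  horned: 200 × 1/4 = 50
χ² = Σ (O − E)² / E
  polled: (152 − 150)² / 150 = 0.0267
  horned: (48 − 50)² / 50 = 0.0800
χ² = 0.0267 + 0.0800 = 0.1067 ≈ 0.107

0.107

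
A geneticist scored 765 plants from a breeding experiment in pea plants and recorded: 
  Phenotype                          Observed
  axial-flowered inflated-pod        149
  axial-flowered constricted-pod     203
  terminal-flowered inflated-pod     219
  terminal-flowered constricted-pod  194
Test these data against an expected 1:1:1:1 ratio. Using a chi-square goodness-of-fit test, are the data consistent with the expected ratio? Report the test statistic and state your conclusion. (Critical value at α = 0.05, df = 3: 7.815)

14.122; not consistent

Under the 1:1:1:1 hypothesis (Σ ratio = 4, N = 765):
  axial-flowered inflated-pod: 765 × 1/4 = 191.25
  axial-flowered constricted-pod: 765 × 1/4 = 191.25
  terminal-flowered inflated-pod: 765 × 1/4 = 191.25
  terminal-flowered constricted-pod: 765 × 1/4 = 191.25
χ² = Σ (O − E)² / E
  axial-flowered inflated-pod: (149 − 191.25)² / 191.25 = 9.3337
  axial-flowered constricted-pod: (203 − 191.25)² / 191.25 = 0.7219
  terminal-flowered inflated-pod: (219 − 191.25)² / 191.25 = 4.0265
  terminal-flowered constricted-pod: (194 − 191.25)² / 191.25 = 0.0395
χ² = 9.3337 + 0.7219 + 4.0265 + 0.0395 = 14.1216 ≈ 14.122
Degrees of freedom = 4 − 1 = 3; critical value at α = 0.05 is 7.815.
Since 14.122 > 7.815, we reject the null hypothesis — the data do not fit the 1:1:1:1 ratio.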